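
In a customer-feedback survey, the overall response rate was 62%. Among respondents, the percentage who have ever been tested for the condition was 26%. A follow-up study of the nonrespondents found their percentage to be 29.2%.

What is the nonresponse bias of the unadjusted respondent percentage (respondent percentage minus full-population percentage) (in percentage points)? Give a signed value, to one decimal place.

-1.2 percentage points

Nonresponse fraction = 1 − 0.62 = 0.38.
Bias = (nonresponse fraction) × (respondent percentage − nonrespondent percentage)
     = 0.38 × (26 − 29.2) = 0.38 × -3.2 = -1.216.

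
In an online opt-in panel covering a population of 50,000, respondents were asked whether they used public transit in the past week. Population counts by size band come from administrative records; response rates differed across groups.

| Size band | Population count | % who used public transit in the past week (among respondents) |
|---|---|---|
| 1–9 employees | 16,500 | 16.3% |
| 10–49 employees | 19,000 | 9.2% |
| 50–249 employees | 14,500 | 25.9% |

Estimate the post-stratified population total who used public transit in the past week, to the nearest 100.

8,200

Each cell contributes its population count × the respondent rate:
  1–9 employees: 16,500 × 16.3% = 2689.5
  10–49 employees: 19,000 × 9.2% = 1748
  50–249 employees: 14,500 × 25.9% = 3755.5
Estimated total = 8193 → 8,200.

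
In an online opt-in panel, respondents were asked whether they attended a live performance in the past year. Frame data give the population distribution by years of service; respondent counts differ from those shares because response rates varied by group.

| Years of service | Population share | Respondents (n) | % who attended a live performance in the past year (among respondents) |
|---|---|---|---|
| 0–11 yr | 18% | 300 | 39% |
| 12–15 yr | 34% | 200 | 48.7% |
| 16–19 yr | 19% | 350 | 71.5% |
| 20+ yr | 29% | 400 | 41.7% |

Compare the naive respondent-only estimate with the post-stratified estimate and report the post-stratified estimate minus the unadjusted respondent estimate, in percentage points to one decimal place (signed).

Naive respondent-only estimate (weights = respondent counts):
  (300/1250)×39 + (200/1250)×48.7 + (350/1250)×71.5 + (400/1250)×41.7 = 50.516%
Post-stratifying to population shares instead:
  0.18×39 + 0.34×48.7 + 0.19×71.5 + 0.29×41.7 = 49.256%
Difference = 49.256 − 50.516 = -1.26 pp.

-1.3 percentage points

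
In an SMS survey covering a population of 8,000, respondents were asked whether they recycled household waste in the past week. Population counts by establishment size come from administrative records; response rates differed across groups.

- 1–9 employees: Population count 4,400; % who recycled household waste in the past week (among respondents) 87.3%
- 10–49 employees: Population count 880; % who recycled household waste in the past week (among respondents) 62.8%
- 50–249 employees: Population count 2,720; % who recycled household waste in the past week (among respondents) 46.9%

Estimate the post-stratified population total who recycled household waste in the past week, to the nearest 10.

5,670

Apply each group's respondent rate to its population count:
  1–9 employees: 4,400 × 87.3% = 3841.2
  10–49 employees: 880 × 62.8% = 552.64
  50–249 employees: 2,720 × 46.9% = 1275.68
Estimated total = 5669.52 → 5,670.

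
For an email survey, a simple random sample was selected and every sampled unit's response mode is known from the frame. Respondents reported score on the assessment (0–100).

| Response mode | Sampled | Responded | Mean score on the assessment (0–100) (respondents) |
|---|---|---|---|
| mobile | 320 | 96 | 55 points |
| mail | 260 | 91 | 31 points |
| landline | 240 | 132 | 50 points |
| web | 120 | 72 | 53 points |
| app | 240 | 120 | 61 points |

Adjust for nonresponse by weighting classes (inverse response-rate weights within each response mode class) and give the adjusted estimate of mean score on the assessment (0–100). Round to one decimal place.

49.7

Class response rates: mobile 96/320 = 30%, mail 91/260 = 35%, landline 132/240 = 55%, web 72/120 = 60%, app 120/240 = 50%.
Weighting each respondent by the inverse class response rate inflates each class back to its sampled size, so the class weight is n_sampled:
  mobile: 320 × 55 = 17,600
  mail: 260 × 31 = 8060
  landline: 240 × 50 = 12,000
  web: 120 × 53 = 6360
  app: 240 × 61 = 14,640
Adjusted estimate = 58,660 / 1,180 = 49.7119 → 49.7.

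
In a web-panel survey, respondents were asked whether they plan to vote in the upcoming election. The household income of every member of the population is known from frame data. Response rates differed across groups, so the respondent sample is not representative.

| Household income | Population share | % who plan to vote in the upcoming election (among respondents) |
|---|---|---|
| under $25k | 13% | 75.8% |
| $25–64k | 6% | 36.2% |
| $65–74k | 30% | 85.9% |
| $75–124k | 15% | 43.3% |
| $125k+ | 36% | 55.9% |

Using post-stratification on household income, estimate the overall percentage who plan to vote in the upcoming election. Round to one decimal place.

64.4%

Post-stratification weights by population share, not respondent share:
  under $25k: 0.13 × 75.8 = 9.854
  $25–64k: 0.06 × 36.2 = 2.172
  $65–74k: 0.3 × 85.9 = 25.77
  $75–124k: 0.15 × 43.3 = 6.495
  $125k+: 0.36 × 55.9 = 20.124
Post-stratified estimate = 64.415 → 64.4%.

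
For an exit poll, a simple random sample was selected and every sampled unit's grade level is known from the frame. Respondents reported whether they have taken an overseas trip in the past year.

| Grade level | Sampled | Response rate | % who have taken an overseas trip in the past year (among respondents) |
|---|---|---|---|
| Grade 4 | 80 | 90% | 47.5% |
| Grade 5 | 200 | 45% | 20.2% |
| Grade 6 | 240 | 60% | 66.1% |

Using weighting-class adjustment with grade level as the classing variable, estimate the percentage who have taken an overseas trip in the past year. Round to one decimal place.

45.6%

Inverse-response-rate weighting restores each class to its sampled count, so class totals weight by n_sampled:
  Grade 4: 80 × 47.5 = 3800
  Grade 5: 200 × 20.2 = 4040
  Grade 6: 240 × 66.1 = 15864
Adjusted estimate = 23,704 / 520 = 45.5846 → 45.6%.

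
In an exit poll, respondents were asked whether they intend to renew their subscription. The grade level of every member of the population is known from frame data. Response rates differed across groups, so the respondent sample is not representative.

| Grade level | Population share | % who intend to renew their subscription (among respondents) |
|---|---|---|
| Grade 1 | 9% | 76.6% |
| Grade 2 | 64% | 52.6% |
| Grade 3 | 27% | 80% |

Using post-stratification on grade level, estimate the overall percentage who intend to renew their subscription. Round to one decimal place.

62.2%

Reweight to the known grade level distribution:
  Grade 1: 0.09 × 76.6 = 6.894
  Grade 2: 0.64 × 52.6 = 33.664
  Grade 3: 0.27 × 80 = 21.6
Post-stratified estimate = 62.158 → 62.2%.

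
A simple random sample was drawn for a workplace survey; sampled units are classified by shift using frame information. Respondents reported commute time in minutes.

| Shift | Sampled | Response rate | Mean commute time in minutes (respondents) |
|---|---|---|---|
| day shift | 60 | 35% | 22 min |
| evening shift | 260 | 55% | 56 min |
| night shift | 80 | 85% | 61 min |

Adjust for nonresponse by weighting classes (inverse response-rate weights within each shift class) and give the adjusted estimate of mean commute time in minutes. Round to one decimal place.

51.9

Inverse-response-rate weighting restores each class to its sampled count, so class totals weight by n_sampled:
  day shift: 60 × 22 = 1320
  evening shift: 260 × 56 = 14,560
  night shift: 80 × 61 = 4880
Adjusted estimate = 20,760 / 400 = 51.9 → 51.9.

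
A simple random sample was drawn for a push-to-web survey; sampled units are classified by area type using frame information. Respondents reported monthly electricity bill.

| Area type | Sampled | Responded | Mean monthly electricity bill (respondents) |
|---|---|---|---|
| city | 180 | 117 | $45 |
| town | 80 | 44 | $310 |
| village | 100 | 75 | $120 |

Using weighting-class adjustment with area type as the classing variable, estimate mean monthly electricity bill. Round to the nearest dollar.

Response rates by class: city 117/180 = 65%, town 44/80 = 55%, village 75/100 = 75%.
Inverse-response-rate weighting restores each class to its sampled count, so class totals weight by n_sampled:
  city: 180 × 45 = 8100
  town: 80 × 310 = 24,800
  village: 100 × 120 = 12,000
Adjusted estimate = 44,900 / 360 = 124.722 → $125.

$125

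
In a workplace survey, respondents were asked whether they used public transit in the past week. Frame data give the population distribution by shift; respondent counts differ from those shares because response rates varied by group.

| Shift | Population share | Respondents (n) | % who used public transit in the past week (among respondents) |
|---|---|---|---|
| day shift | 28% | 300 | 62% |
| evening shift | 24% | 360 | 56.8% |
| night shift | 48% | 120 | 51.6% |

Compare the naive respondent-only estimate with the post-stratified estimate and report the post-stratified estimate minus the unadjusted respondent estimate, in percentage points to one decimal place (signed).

Unadjusted (pooled respondent) estimate weights by respondent counts:
  (300/780)×62 + (360/780)×56.8 + (120/780)×51.6 = 58%
Reweighting by population shift shares:
  0.28×62 + 0.24×56.8 + 0.48×51.6 = 55.76%
Difference = 55.76 − 58 = -2.24 pp.

-2.2 percentage points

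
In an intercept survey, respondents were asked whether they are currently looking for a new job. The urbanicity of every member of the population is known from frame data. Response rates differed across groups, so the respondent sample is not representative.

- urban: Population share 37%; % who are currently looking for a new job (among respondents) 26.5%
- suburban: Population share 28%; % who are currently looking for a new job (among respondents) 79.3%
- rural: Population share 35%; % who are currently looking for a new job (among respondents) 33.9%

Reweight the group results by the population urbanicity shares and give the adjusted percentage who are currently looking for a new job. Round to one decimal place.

43.9%

Reweight to the known urbanicity distribution:
  urban: 0.37 × 26.5 = 9.805
  suburban: 0.28 × 79.3 = 22.204
  rural: 0.35 × 33.9 = 11.865
Post-stratified estimate = 43.874 → 43.9%.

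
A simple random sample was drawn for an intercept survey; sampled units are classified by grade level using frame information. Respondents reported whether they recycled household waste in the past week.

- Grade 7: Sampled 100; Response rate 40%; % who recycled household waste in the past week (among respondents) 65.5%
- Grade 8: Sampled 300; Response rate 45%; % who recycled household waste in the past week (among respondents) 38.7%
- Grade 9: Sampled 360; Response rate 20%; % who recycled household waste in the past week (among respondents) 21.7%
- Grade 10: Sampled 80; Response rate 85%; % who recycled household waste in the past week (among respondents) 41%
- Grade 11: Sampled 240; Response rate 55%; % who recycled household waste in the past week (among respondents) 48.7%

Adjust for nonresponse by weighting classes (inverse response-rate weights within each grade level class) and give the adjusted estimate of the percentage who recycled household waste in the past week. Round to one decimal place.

Weighting each respondent by the inverse class response rate inflates each class back to its sampled size, so the class weight is n_sampled:
  Grade 7: 100 × 65.5 = 6550
  Grade 8: 300 × 38.7 = 11,610
  Grade 9: 360 × 21.7 = 7812
  Grade 10: 80 × 41 = 3280
  Grade 11: 240 × 48.7 = 11,688
Adjusted estimate = 40,940 / 1,080 = 37.9074 → 37.9%.

37.9%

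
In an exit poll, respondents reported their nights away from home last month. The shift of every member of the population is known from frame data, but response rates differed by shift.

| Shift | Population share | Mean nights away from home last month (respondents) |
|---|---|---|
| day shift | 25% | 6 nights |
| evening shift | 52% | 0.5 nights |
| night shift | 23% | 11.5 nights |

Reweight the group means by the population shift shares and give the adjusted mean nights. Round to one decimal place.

4.4

Each cell contributes population-share × respondent value:
  day shift: 0.25 × 6 = 1.5
  evening shift: 0.52 × 0.5 = 0.26
  night shift: 0.23 × 11.5 = 2.645
Post-stratified estimate = 4.405 → 4.4.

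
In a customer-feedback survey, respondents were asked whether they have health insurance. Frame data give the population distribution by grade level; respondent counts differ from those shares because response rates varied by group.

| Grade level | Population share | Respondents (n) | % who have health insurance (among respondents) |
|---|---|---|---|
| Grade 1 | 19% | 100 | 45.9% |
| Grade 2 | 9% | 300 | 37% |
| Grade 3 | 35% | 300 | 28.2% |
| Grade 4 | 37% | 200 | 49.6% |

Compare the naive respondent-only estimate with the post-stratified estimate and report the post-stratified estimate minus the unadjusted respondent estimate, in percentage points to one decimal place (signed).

Naive respondent-only estimate (weights = respondent counts):
  (100/900)×45.9 + (300/900)×37 + (300/900)×28.2 + (200/900)×49.6 = 37.8556%
Post-stratifying to population shares instead:
  0.19×45.9 + 0.09×37 + 0.35×28.2 + 0.37×49.6 = 40.273%
Difference = 40.273 − 37.8556 = 2.4174 pp.

+2.4 percentage points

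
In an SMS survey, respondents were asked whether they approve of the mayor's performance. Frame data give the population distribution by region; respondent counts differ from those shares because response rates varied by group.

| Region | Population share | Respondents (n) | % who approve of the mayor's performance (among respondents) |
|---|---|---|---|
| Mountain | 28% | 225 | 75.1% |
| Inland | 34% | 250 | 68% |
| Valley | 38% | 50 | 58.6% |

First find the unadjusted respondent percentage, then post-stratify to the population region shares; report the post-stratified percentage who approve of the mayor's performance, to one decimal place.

Naive respondent-only estimate (weights = respondent counts):
  (225/525)×75.1 + (250/525)×68 + (50/525)×58.6 = 70.1476%
Post-stratified estimate weights by population shares:
  0.28×75.1 + 0.34×68 + 0.38×58.6 = 66.416%

66.4%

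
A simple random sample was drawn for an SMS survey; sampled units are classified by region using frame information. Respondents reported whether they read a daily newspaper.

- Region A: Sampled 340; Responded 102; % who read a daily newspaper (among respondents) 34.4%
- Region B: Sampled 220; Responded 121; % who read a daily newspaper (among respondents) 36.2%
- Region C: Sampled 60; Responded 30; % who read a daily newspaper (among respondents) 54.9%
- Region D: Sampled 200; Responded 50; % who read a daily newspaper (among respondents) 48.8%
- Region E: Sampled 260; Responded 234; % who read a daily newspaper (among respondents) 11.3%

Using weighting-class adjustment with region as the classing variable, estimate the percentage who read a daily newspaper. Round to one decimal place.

33.0%

Response rates by class: Region A 102/340 = 30%, Region B 121/220 = 55%, Region C 30/60 = 50%, Region D 50/200 = 25%, Region E 234/260 = 90%.
Inverse-response-rate weighting restores each class to its sampled count, so class totals weight by n_sampled:
  Region A: 340 × 34.4 = 11,696
  Region B: 220 × 36.2 = 7964
  Region C: 60 × 54.9 = 3294
  Region D: 200 × 48.8 = 9760
  Region E: 260 × 11.3 = 2938
Adjusted estimate = 35,652 / 1,080 = 33.0111 → 33.0%.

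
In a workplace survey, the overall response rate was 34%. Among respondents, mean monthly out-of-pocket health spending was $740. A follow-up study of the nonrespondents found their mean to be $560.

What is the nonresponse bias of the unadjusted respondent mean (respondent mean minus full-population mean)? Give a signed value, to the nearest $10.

+$120

Nonresponse fraction = 1 − 0.34 = 0.66.
Bias = (nonresponse fraction) × (respondent mean − nonrespondent mean)
     = 0.66 × (740 − 560) = 0.66 × 180 = 118.8.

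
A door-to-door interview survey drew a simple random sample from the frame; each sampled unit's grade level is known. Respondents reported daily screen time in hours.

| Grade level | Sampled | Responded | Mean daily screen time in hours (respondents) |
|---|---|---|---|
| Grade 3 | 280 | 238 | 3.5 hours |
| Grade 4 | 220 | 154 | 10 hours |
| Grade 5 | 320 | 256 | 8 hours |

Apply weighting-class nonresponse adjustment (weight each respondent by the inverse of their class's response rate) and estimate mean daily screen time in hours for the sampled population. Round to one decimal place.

7.0

Class response rates: Grade 3 238/280 = 85%, Grade 4 154/220 = 70%, Grade 5 256/320 = 80%.
Each respondent's weight = sampled/responded in their class; summing within a class gives n_sampled, so:
  Grade 3: 280 × 3.5 = 980
  Grade 4: 220 × 10 = 2200
  Grade 5: 320 × 8 = 2560
Adjusted estimate = 5740 / 820 = 7 → 7.0.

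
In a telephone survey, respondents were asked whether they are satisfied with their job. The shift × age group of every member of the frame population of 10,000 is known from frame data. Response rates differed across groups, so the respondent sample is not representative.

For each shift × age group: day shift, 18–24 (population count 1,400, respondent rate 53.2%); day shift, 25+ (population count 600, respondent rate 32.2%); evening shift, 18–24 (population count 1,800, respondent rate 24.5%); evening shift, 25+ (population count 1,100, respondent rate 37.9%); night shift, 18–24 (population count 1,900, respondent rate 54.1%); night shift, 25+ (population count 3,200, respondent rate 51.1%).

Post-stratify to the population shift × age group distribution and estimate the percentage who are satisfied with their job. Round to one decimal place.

44.6%

Reweight to the known shift × age group distribution:
  day shift, 18–24: (1,400/10,000) × 53.2 = 7.448
  day shift, 25+: (600/10,000) × 32.2 = 1.932
  evening shift, 18–24: (1,800/10,000) × 24.5 = 4.41
  evening shift, 25+: (1,100/10,000) × 37.9 = 4.169
  night shift, 18–24: (1,900/10,000) × 54.1 = 10.279
  night shift, 25+: (3,200/10,000) × 51.1 = 16.352
Post-stratified estimate = 44.59 → 44.6%.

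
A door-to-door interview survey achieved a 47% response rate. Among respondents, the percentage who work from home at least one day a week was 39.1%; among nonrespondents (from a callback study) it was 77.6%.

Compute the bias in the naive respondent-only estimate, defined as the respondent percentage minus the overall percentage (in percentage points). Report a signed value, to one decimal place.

Nonresponse fraction = 1 − 0.47 = 0.53.
Bias = (nonresponse fraction) × (respondent percentage − nonrespondent percentage)
     = 0.53 × (39.1 − 77.6) = 0.53 × -38.5 = -20.405.

-20.4 percentage points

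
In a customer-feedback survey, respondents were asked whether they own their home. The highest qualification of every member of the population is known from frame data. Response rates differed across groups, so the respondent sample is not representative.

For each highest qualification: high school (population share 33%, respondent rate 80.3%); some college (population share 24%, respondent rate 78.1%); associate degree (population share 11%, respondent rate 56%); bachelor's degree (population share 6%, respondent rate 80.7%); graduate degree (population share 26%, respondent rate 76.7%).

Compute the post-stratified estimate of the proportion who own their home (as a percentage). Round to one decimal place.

76.2%

Weight each group's respondent value by its population share:
  high school: 0.33 × 80.3 = 26.499
  some college: 0.24 × 78.1 = 18.744
  associate degree: 0.11 × 56 = 6.16
  bachelor's degree: 0.06 × 80.7 = 4.842
  graduate degree: 0.26 × 76.7 = 19.942
Post-stratified estimate = 76.187 → 76.2%.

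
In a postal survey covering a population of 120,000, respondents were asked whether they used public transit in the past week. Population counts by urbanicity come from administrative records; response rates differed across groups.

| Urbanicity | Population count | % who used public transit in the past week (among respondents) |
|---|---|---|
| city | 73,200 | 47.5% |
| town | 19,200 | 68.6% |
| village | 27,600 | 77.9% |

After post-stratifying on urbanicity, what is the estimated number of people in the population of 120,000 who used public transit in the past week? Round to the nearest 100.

69,400

Estimated count per cell = population count × respondent percentage:
  city: 73,200 × 47.5% = 34,770
  town: 19,200 × 68.6% = 13171.2
  village: 27,600 × 77.9% = 21500.4
Estimated total = 69441.6 → 69,400.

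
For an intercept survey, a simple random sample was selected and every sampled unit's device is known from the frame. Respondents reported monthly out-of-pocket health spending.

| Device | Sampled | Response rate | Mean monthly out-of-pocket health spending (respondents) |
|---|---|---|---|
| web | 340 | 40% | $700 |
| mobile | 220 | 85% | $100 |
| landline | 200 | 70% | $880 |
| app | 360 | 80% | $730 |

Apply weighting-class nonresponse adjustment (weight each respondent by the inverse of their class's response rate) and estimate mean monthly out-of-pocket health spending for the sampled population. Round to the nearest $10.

Inverse-response-rate weighting restores each class to its sampled count, so class totals weight by n_sampled:
  web: 340 × 700 = 238,000
  mobile: 220 × 100 = 22,000
  landline: 200 × 880 = 176,000
  app: 360 × 730 = 262,800
Adjusted estimate = 698,800 / 1,120 = 623.929 → $620.

$620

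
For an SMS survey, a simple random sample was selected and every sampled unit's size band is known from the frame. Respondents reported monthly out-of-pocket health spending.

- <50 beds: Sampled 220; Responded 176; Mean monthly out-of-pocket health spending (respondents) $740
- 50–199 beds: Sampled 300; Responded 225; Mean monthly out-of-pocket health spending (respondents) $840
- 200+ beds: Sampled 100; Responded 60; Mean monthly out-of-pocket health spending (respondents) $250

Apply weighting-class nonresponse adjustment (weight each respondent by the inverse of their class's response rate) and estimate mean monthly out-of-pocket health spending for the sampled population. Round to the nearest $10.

Response rates by class: <50 beds 176/220 = 80%, 50–199 beds 225/300 = 75%, 200+ beds 60/100 = 60%.
With weight = n_sampled/n_responded per class, the weighted class total is n_sampled:
  <50 beds: 220 × 740 = 162,800
  50–199 beds: 300 × 840 = 252,000
  200+ beds: 100 × 250 = 25,000
Adjusted estimate = 439,800 / 620 = 709.355 → $710.

$710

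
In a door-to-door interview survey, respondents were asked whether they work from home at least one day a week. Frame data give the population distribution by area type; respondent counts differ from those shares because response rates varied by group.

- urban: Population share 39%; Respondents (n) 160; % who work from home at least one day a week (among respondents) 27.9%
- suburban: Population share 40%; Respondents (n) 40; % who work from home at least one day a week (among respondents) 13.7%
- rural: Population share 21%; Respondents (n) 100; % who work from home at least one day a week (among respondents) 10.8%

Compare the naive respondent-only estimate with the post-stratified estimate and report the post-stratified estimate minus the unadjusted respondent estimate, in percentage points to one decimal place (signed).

-1.7 percentage points

Without adjustment, the pooled respondent share is:
  (160/300)×27.9 + (40/300)×13.7 + (100/300)×10.8 = 20.3067%
Post-stratifying to population shares instead:
  0.39×27.9 + 0.4×13.7 + 0.21×10.8 = 18.629%
Difference = 18.629 − 20.3067 = -1.6777 pp.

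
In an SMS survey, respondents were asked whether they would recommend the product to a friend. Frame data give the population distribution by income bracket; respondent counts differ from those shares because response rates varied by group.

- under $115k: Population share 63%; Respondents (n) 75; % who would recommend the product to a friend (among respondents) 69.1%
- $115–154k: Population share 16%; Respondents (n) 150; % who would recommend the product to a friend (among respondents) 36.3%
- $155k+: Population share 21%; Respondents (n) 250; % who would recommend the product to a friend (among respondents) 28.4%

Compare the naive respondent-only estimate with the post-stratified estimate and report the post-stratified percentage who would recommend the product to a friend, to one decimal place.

55.3%

Without adjustment, the pooled respondent share is:
  (75/475)×69.1 + (150/475)×36.3 + (250/475)×28.4 = 37.3211%
Post-stratifying to population shares instead:
  0.63×69.1 + 0.16×36.3 + 0.21×28.4 = 55.305%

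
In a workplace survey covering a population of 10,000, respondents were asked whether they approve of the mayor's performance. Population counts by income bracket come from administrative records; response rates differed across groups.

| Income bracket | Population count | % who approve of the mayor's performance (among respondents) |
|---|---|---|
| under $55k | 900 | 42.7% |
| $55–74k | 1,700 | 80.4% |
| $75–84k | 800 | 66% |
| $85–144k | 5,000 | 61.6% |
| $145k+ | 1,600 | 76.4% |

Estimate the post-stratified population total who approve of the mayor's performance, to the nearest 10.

6,580

Each cell contributes its population count × the respondent rate:
  under $55k: 900 × 42.7% = 384.3
  $55–74k: 1,700 × 80.4% = 1366.8
  $75–84k: 800 × 66% = 528
  $85–144k: 5,000 × 61.6% = 3080
  $145k+: 1,600 × 76.4% = 1222.4
Estimated total = 6581.5 → 6,580.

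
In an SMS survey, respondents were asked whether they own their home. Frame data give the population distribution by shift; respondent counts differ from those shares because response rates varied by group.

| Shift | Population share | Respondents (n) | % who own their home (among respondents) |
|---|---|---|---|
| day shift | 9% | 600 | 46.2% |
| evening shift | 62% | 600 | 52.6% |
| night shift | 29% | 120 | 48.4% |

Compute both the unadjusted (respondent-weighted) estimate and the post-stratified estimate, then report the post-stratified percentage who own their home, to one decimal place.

50.8%

Unadjusted (pooled respondent) estimate weights by respondent counts:
  (600/1320)×46.2 + (600/1320)×52.6 + (120/1320)×48.4 = 49.3091%
Reweighting by population shift shares:
  0.09×46.2 + 0.62×52.6 + 0.29×48.4 = 50.806%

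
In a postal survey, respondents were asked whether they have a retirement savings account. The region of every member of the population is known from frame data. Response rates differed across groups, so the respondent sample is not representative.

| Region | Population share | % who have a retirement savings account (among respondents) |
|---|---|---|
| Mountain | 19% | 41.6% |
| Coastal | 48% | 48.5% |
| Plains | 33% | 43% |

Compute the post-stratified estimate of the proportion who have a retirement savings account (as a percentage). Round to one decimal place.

45.4%

Reweight to the known region distribution:
  Mountain: 0.19 × 41.6 = 7.904
  Coastal: 0.48 × 48.5 = 23.28
  Plains: 0.33 × 43 = 14.19
Post-stratified estimate = 45.374 → 45.4%.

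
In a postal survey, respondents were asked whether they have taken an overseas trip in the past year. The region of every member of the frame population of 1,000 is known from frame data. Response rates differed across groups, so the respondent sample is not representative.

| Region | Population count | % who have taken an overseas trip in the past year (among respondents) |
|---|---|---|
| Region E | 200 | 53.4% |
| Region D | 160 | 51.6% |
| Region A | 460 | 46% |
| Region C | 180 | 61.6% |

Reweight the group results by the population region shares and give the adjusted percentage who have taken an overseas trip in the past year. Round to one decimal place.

51.2%

Reweight to the known region distribution:
  Region E: (200/1,000) × 53.4 = 10.68
  Region D: (160/1,000) × 51.6 = 8.256
  Region A: (460/1,000) × 46 = 21.16
  Region C: (180/1,000) × 61.6 = 11.088
Post-stratified estimate = 51.184 → 51.2%.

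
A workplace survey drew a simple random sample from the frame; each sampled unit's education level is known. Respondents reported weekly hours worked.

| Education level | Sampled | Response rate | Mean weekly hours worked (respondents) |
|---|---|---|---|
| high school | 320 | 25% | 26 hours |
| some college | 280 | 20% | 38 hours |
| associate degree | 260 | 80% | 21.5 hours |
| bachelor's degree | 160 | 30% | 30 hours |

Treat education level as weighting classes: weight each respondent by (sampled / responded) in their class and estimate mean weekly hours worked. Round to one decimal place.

28.8

Inverse-response-rate weighting restores each class to its sampled count, so class totals weight by n_sampled:
  high school: 320 × 26 = 8320
  some college: 280 × 38 = 10,640
  associate degree: 260 × 21.5 = 5590
  bachelor's degree: 160 × 30 = 4800
Adjusted estimate = 29,350 / 1,020 = 28.7745 → 28.8.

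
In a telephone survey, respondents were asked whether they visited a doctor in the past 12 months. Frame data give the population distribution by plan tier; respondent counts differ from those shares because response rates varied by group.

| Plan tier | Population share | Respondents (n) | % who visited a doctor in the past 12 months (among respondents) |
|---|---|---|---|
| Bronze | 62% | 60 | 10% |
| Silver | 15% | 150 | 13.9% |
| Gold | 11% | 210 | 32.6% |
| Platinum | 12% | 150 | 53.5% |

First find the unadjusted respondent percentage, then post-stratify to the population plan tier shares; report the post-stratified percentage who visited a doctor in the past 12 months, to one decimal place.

Naive respondent-only estimate (weights = respondent counts):
  (60/570)×10 + (150/570)×13.9 + (210/570)×32.6 + (150/570)×53.5 = 30.8%
Reweighting by population plan tier shares:
  0.62×10 + 0.15×13.9 + 0.11×32.6 + 0.12×53.5 = 18.291%

18.3%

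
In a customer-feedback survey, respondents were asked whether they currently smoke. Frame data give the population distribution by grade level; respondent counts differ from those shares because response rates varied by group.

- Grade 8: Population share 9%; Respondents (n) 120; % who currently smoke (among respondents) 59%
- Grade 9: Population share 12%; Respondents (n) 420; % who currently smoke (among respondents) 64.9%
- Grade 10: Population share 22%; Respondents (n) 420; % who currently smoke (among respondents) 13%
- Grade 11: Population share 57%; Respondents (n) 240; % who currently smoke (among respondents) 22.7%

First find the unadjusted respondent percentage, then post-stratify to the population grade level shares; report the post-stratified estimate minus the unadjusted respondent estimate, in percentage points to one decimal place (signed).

-8.8 percentage points

Naive respondent-only estimate (weights = respondent counts):
  (120/1200)×59 + (420/1200)×64.9 + (420/1200)×13 + (240/1200)×22.7 = 37.705%
Post-stratifying to population shares instead:
  0.09×59 + 0.12×64.9 + 0.22×13 + 0.57×22.7 = 28.897%
Difference = 28.897 − 37.705 = -8.808 pp.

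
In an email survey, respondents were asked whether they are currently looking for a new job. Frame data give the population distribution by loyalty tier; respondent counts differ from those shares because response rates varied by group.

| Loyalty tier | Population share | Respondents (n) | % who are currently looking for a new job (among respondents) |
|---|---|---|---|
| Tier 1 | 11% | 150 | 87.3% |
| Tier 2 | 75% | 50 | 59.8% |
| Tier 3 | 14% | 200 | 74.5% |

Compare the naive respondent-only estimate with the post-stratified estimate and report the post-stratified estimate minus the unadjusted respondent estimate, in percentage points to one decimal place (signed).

Naive respondent-only estimate (weights = respondent counts):
  (150/400)×87.3 + (50/400)×59.8 + (200/400)×74.5 = 77.4625%
Post-stratifying to population shares instead:
  0.11×87.3 + 0.75×59.8 + 0.14×74.5 = 64.883%
Difference = 64.883 − 77.4625 = -12.5795 pp.

-12.6 percentage points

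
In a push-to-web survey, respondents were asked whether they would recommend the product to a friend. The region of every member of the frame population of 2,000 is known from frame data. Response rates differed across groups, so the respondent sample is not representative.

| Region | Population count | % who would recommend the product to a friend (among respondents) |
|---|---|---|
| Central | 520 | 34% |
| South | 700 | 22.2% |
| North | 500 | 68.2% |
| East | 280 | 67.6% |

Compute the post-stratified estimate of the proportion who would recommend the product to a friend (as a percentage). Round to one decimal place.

Post-stratification weights by population share, not respondent share:
  Central: (520/2,000) × 34 = 8.84
  South: (700/2,000) × 22.2 = 7.77
  North: (500/2,000) × 68.2 = 17.05
  East: (280/2,000) × 67.6 = 9.464
Post-stratified estimate = 43.124 → 43.1%.

43.1%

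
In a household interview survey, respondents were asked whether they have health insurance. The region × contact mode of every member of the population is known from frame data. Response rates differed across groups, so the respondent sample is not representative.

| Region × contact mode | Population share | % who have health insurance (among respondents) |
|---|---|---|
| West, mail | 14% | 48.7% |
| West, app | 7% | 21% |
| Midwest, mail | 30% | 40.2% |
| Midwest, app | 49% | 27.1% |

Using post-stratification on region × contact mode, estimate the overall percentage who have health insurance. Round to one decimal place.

33.6%

Post-stratification weights by population share, not respondent share:
  West, mail: 0.14 × 48.7 = 6.818
  West, app: 0.07 × 21 = 1.47
  Midwest, mail: 0.3 × 40.2 = 12.06
  Midwest, app: 0.49 × 27.1 = 13.279
Post-stratified estimate = 33.627 → 33.6%.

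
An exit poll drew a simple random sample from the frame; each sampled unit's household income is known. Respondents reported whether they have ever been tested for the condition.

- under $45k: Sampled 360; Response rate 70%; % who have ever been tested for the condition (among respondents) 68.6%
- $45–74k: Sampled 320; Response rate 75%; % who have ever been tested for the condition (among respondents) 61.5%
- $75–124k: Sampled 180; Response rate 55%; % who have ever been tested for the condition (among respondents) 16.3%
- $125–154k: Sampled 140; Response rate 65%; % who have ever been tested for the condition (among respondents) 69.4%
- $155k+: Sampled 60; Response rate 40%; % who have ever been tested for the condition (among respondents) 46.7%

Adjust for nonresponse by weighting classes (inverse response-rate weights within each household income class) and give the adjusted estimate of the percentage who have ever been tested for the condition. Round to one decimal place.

56.4%

Each respondent's weight = sampled/responded in their class; summing within a class gives n_sampled, so:
  under $45k: 360 × 68.6 = 24696
  $45–74k: 320 × 61.5 = 19,680
  $75–124k: 180 × 16.3 = 2934
  $125–154k: 140 × 69.4 = 9716
  $155k+: 60 × 46.7 = 2802
Adjusted estimate = 59,828 / 1,060 = 56.4415 → 56.4%.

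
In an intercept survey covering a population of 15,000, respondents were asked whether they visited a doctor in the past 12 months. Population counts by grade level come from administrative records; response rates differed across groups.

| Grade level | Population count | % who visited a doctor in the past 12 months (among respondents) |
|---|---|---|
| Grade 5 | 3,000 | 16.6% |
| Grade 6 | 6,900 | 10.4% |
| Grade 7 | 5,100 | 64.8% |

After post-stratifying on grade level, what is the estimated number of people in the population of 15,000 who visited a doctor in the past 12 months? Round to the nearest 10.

4,520

Estimated count per cell = population count × respondent percentage:
  Grade 5: 3,000 × 16.6% = 498
  Grade 6: 6,900 × 10.4% = 717.6
  Grade 7: 5,100 × 64.8% = 3304.8
Estimated total = 4520.4 → 4,520.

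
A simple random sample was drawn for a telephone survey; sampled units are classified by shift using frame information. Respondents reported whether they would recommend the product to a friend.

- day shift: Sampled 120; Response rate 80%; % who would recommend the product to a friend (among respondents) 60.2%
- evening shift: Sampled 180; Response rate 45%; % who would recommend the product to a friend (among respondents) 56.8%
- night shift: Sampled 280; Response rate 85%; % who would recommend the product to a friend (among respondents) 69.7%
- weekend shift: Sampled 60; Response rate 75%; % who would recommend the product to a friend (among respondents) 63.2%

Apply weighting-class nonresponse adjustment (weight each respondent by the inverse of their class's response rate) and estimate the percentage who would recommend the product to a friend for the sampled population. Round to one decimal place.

Inverse-response-rate weighting restores each class to its sampled count, so class totals weight by n_sampled:
  day shift: 120 × 60.2 = 7224
  evening shift: 180 × 56.8 = 10,224
  night shift: 280 × 69.7 = 19,516
  weekend shift: 60 × 63.2 = 3792
Adjusted estimate = 40,756 / 640 = 63.6812 → 63.7%.

63.7%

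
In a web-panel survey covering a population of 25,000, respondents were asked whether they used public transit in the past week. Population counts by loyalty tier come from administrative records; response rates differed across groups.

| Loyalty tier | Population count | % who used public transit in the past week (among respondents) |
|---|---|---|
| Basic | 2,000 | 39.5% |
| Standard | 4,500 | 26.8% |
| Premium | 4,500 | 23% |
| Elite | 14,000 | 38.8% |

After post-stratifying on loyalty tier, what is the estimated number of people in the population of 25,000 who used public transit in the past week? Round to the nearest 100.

8,500

Each cell contributes its population count × the respondent rate:
  Basic: 2,000 × 39.5% = 790
  Standard: 4,500 × 26.8% = 1206
  Premium: 4,500 × 23% = 1035
  Elite: 14,000 × 38.8% = 5432
Estimated total = 8463 → 8,500.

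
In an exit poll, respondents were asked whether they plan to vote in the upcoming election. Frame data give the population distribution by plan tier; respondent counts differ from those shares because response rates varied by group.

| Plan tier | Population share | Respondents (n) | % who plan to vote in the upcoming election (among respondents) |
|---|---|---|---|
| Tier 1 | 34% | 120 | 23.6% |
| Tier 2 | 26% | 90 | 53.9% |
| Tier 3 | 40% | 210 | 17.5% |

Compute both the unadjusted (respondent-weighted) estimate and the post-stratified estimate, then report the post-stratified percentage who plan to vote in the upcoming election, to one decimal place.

Unadjusted (pooled respondent) estimate weights by respondent counts:
  (120/420)×23.6 + (90/420)×53.9 + (210/420)×17.5 = 27.0429%
Post-stratifying to population shares instead:
  0.34×23.6 + 0.26×53.9 + 0.4×17.5 = 29.038%

29.0%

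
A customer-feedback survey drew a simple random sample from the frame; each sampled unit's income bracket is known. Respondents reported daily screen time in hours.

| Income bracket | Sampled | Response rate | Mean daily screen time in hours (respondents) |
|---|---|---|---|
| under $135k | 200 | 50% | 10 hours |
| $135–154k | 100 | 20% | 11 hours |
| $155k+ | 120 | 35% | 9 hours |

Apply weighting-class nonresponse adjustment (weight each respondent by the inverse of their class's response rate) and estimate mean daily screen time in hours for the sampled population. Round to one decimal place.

10.0

With weight = n_sampled/n_responded per class, the weighted class total is n_sampled:
  under $135k: 200 × 10 = 2000
  $135–154k: 100 × 11 = 1100
  $155k+: 120 × 9 = 1080
Adjusted estimate = 4180 / 420 = 9.95238 → 10.0.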